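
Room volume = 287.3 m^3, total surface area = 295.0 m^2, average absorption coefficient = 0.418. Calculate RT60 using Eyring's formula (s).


Given values:
  V = 287.3 m^3, S = 295.0 m^2, alpha = 0.418
Formula: RT60 = 0.161 * V / (-S * ln(1 - alpha))
Compute ln(1 - 0.418) = ln(0.582) = -0.541285
Denominator: -295.0 * -0.541285 = 159.6791
Numerator: 0.161 * 287.3 = 46.2553
RT60 = 46.2553 / 159.6791 = 0.29

0.29 s


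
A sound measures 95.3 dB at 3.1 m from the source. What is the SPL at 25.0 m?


Given values:
  SPL1 = 95.3 dB, r1 = 3.1 m, r2 = 25.0 m
Formula: SPL2 = SPL1 - 20 * log10(r2 / r1)
Compute ratio: r2 / r1 = 25.0 / 3.1 = 8.0645
Compute log10: log10(8.0645) = 0.906577
Compute drop: 20 * 0.906577 = 18.1315
SPL2 = 95.3 - 18.1315 = 77.17

77.17 dB


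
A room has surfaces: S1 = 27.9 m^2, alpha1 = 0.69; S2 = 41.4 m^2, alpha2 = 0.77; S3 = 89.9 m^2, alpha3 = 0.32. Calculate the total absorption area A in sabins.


Given surfaces:
  Surface 1: 27.9 * 0.69 = 19.251
  Surface 2: 41.4 * 0.77 = 31.878
  Surface 3: 89.9 * 0.32 = 28.768
Formula: A = sum(Si * alpha_i)
A = 19.251 + 31.878 + 28.768
A = 79.9

79.9 sabins


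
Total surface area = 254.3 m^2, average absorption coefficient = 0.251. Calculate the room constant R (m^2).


Given values:
  S = 254.3 m^2, alpha = 0.251
Formula: R = S * alpha / (1 - alpha)
Numerator: 254.3 * 0.251 = 63.8293
Denominator: 1 - 0.251 = 0.749
R = 63.8293 / 0.749 = 85.22

85.22 m^2


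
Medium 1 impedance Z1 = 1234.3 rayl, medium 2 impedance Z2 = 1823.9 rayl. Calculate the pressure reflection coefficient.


Given values:
  Z1 = 1234.3 rayl, Z2 = 1823.9 rayl
Formula: R = (Z2 - Z1) / (Z2 + Z1)
Numerator: Z2 - Z1 = 1823.9 - 1234.3 = 589.6
Denominator: Z2 + Z1 = 1823.9 + 1234.3 = 3058.2
R = 589.6 / 3058.2 = 0.1928

0.1928


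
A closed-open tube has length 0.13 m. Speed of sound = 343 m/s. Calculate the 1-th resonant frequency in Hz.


Given values:
  Tube type: closed-open, L = 0.13 m, c = 343 m/s, n = 1
Formula: f_n = (2n - 1) * c / (4 * L)
Compute 2n - 1 = 2*1 - 1 = 1
Compute 4 * L = 4 * 0.13 = 0.52
f = 1 * 343 / 0.52
f = 659.62

659.62 Hz


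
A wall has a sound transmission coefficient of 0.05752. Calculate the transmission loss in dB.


Given values:
  tau = 0.05752
Formula: TL = 10 * log10(1 / tau)
Compute 1 / tau = 1 / 0.05752 = 17.3853
Compute log10(17.3853) = 1.240182
TL = 10 * 1.240182 = 12.4

12.4 dB


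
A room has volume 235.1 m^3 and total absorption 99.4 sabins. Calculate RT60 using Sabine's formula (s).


Given values:
  V = 235.1 m^3
  A = 99.4 sabins
Formula: RT60 = 0.161 * V / A
Numerator: 0.161 * 235.1 = 37.8511
RT60 = 37.8511 / 99.4 = 0.381

0.381 s


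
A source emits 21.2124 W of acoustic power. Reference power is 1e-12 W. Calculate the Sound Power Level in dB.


Given values:
  W = 21.2124 W
  W_ref = 1e-12 W
Formula: SWL = 10 * log10(W / W_ref)
Compute ratio: W / W_ref = 21212400000000
Compute log10: log10(21212400000000) = 13.32659
Multiply: SWL = 10 * 13.32659 = 133.27

133.27 dB


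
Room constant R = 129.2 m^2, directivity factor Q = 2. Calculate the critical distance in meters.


Given values:
  R = 129.2 m^2, Q = 2
Formula: d_c = 0.141 * sqrt(Q * R)
Compute Q * R = 2 * 129.2 = 258.4
Compute sqrt(258.4) = 16.0748
d_c = 0.141 * 16.0748 = 2.267

2.267 m


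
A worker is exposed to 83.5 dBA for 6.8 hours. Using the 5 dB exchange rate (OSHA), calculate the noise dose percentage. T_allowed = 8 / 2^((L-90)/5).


Given values:
  L = 83.5 dBA, T = 6.8 hours
Formula: T_allowed = 8 / 2^((L - 90) / 5)
Compute exponent: (83.5 - 90) / 5 = -1.3
Compute 2^(-1.3) = 0.406126
T_allowed = 8 / 0.406126 = 19.69832 hours
Dose = (T / T_allowed) * 100
Dose = (6.8 / 19.69832) * 100 = 34.52

34.52 %


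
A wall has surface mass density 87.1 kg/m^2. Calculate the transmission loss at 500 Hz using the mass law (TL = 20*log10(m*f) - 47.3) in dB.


Given values:
  m = 87.1 kg/m^2, f = 500 Hz
Formula: TL = 20 * log10(m * f) - 47.3
Compute m * f = 87.1 * 500 = 43550.0
Compute log10(43550.0) = 4.638988
Compute 20 * 4.638988 = 92.7798
TL = 92.7798 - 47.3 = 45.48

45.48 dB


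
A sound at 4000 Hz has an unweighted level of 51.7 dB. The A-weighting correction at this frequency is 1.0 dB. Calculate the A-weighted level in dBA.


Given values:
  SPL = 51.7 dB
  A-weighting at 4000 Hz = 1.0 dB
Formula: L_A = SPL + A_weight
L_A = 51.7 + (1.0)
L_A = 52.7

52.7 dBA


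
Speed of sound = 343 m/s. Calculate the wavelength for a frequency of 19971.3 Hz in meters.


Given values:
  c = 343 m/s, f = 19971.3 Hz
Formula: lambda = c / f
lambda = 343 / 19971.3
lambda = 0.0172

0.0172 m


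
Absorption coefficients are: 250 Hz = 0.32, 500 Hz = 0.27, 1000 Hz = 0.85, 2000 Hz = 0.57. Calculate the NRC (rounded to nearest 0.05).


Given values:
  a_250 = 0.32, a_500 = 0.27
  a_1000 = 0.85, a_2000 = 0.57
Formula: NRC = (a250 + a500 + a1000 + a2000) / 4
Sum = 0.32 + 0.27 + 0.85 + 0.57 = 2.01
NRC = 2.01 / 4 = 0.5025
Rounded to nearest 0.05: 0.5

0.5


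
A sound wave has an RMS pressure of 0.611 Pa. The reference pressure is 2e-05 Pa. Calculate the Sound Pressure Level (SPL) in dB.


Given values:
  p = 0.611 Pa
  p_ref = 2e-05 Pa
Formula: SPL = 20 * log10(p / p_ref)
Compute ratio: p / p_ref = 0.611 / 2e-05 = 30550
Compute log10: log10(30550) = 4.485011
Multiply: SPL = 20 * 4.485011 = 89.7

89.7 dB


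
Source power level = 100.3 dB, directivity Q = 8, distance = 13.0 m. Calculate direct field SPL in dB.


Given values:
  Lw = 100.3 dB, Q = 8, r = 13.0 m
Formula: SPL = Lw + 10 * log10(Q / (4 * pi * r^2))
Compute 4 * pi * r^2 = 4 * pi * 13.0^2 = 2123.7166
Compute Q / denom = 8 / 2123.7166 = 0.00376698
Compute 10 * log10(0.00376698) = -24.2401
SPL = 100.3 + (-24.2401) = 76.06

76.06 dB


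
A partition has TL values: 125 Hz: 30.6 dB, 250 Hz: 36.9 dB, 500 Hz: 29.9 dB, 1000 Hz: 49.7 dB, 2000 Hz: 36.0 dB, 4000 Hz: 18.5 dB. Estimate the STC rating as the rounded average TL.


Given TL values at each frequency:
  125 Hz: 30.6 dB
  250 Hz: 36.9 dB
  500 Hz: 29.9 dB
  1000 Hz: 49.7 dB
  2000 Hz: 36.0 dB
  4000 Hz: 18.5 dB
Formula: STC ~ round(average of TL values)
Sum = 30.6 + 36.9 + 29.9 + 49.7 + 36.0 + 18.5 = 201.6
Average = 201.6 / 6 = 33.6
Rounded: 34

34


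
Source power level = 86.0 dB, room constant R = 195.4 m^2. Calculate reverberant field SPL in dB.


Given values:
  Lw = 86.0 dB, R = 195.4 m^2
Formula: SPL = Lw + 10 * log10(4 / R)
Compute 4 / R = 4 / 195.4 = 0.020471
Compute 10 * log10(0.020471) = -16.8886
SPL = 86.0 + (-16.8886) = 69.11

69.11 dB


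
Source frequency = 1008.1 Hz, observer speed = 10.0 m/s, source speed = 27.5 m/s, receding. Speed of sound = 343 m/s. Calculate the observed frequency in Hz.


Given values:
  f_s = 1008.1 Hz, v_o = 10.0 m/s, v_s = 27.5 m/s
  Direction: receding
Formula: f_o = f_s * (c - v_o) / (c + v_s)
Numerator: c - v_o = 343 - 10.0 = 333.0
Denominator: c + v_s = 343 + 27.5 = 370.5
f_o = 1008.1 * 333.0 / 370.5 = 906.07

906.07 Hz


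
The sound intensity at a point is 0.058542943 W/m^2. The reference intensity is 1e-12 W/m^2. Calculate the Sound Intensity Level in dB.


Given values:
  I = 0.058542943 W/m^2
  I_ref = 1e-12 W/m^2
Formula: SIL = 10 * log10(I / I_ref)
Compute ratio: I / I_ref = 58542943000
Compute log10: log10(58542943000) = 10.767475
Multiply: SIL = 10 * 10.767475 = 107.67

107.67 dB


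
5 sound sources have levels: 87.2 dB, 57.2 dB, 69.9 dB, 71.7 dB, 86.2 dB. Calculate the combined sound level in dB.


Formula: L_total = 10 * log10( sum(10^(Li/10)) )
  Source 1: 10^(87.2/10) = 524807460.2498
  Source 2: 10^(57.2/10) = 524807.4602
  Source 3: 10^(69.9/10) = 9772372.2096
  Source 4: 10^(71.7/10) = 14791083.8817
  Source 5: 10^(86.2/10) = 416869383.4703
Sum of linear values = 966765107.2716
L_total = 10 * log10(966765107.2716) = 89.85

89.85 dB


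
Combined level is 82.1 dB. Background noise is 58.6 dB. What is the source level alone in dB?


Given values:
  L_total = 82.1 dB, L_bg = 58.6 dB
Formula: L_source = 10 * log10(10^(L_total/10) - 10^(L_bg/10))
Convert to linear:
  10^(82.1/10) = 162181009.7359
  10^(58.6/10) = 724435.9601
Difference: 162181009.7359 - 724435.9601 = 161456573.7758
L_source = 10 * log10(161456573.7758) = 82.08

82.08 dB


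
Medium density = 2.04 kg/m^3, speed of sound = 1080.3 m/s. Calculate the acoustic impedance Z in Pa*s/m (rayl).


Given values:
  rho = 2.04 kg/m^3
  c = 1080.3 m/s
Formula: Z = rho * c
Z = 2.04 * 1080.3
Z = 2203.81

2203.81 rayl


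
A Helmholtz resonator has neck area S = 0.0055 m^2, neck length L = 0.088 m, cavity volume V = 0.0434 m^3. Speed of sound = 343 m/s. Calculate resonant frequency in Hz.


Given values:
  S = 0.0055 m^2, L = 0.088 m, V = 0.0434 m^3, c = 343 m/s
Formula: f = (c / (2*pi)) * sqrt(S / (V * L))
Compute V * L = 0.0434 * 0.088 = 0.0038192
Compute S / (V * L) = 0.0055 / 0.0038192 = 1.4401
Compute sqrt(1.4401) = 1.200042
Compute c / (2*pi) = 343 / 6.283185 = 54.590148
f = 54.590148 * 1.200042 = 65.51

65.51 Hz


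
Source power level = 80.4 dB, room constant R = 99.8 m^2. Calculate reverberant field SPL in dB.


Given values:
  Lw = 80.4 dB, R = 99.8 m^2
Formula: SPL = Lw + 10 * log10(4 / R)
Compute 4 / R = 4 / 99.8 = 0.04008
Compute 10 * log10(0.04008) = -13.9707
SPL = 80.4 + (-13.9707) = 66.43

66.43 dB


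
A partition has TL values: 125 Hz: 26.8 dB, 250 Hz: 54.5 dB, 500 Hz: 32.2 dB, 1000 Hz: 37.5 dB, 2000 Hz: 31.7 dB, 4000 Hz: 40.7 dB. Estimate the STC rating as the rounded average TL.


Given TL values at each frequency:
  125 Hz: 26.8 dB
  250 Hz: 54.5 dB
  500 Hz: 32.2 dB
  1000 Hz: 37.5 dB
  2000 Hz: 31.7 dB
  4000 Hz: 40.7 dB
Formula: STC ~ round(average of TL values)
Sum = 26.8 + 54.5 + 32.2 + 37.5 + 31.7 + 40.7 = 223.4
Average = 223.4 / 6 = 37.23
Rounded: 37

37


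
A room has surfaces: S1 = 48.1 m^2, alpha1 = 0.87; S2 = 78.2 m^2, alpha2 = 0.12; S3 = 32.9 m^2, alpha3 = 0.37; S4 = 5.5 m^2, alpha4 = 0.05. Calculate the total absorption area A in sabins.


Given surfaces:
  Surface 1: 48.1 * 0.87 = 41.847
  Surface 2: 78.2 * 0.12 = 9.384
  Surface 3: 32.9 * 0.37 = 12.173
  Surface 4: 5.5 * 0.05 = 0.275
Formula: A = sum(Si * alpha_i)
A = 41.847 + 9.384 + 12.173 + 0.275
A = 63.68

63.68 sabins


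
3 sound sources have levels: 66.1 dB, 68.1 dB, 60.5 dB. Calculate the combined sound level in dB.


Formula: L_total = 10 * log10( sum(10^(Li/10)) )
  Source 1: 10^(66.1/10) = 4073802.778
  Source 2: 10^(68.1/10) = 6456542.2903
  Source 3: 10^(60.5/10) = 1122018.4543
Sum of linear values = 11652363.5226
L_total = 10 * log10(11652363.5226) = 70.66

70.66 dB


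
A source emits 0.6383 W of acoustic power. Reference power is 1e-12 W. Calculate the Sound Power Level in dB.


Given values:
  W = 0.6383 W
  W_ref = 1e-12 W
Formula: SWL = 10 * log10(W / W_ref)
Compute ratio: W / W_ref = 638300000000
Compute log10: log10(638300000000) = 11.805025
Multiply: SWL = 10 * 11.805025 = 118.05

118.05 dB


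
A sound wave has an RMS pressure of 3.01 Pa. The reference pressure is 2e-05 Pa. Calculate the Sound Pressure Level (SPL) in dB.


Given values:
  p = 3.01 Pa
  p_ref = 2e-05 Pa
Formula: SPL = 20 * log10(p / p_ref)
Compute ratio: p / p_ref = 3.01 / 2e-05 = 150500
Compute log10: log10(150500) = 5.177536
Multiply: SPL = 20 * 5.177536 = 103.55

103.55 dB


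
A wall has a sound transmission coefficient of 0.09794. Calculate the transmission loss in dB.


Given values:
  tau = 0.09794
Formula: TL = 10 * log10(1 / tau)
Compute 1 / tau = 1 / 0.09794 = 10.2103
Compute log10(10.2103) = 1.009039
TL = 10 * 1.009039 = 10.09

10.09 dB


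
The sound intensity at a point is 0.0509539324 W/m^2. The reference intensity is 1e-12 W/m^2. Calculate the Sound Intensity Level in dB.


Given values:
  I = 0.0509539324 W/m^2
  I_ref = 1e-12 W/m^2
Formula: SIL = 10 * log10(I / I_ref)
Compute ratio: I / I_ref = 50953932400
Compute log10: log10(50953932400) = 10.707178
Multiply: SIL = 10 * 10.707178 = 107.07

107.07 dB


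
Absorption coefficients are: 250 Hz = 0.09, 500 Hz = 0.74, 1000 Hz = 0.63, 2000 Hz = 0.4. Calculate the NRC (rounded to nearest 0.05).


Given values:
  a_250 = 0.09, a_500 = 0.74
  a_1000 = 0.63, a_2000 = 0.4
Formula: NRC = (a250 + a500 + a1000 + a2000) / 4
Sum = 0.09 + 0.74 + 0.63 + 0.4 = 1.86
NRC = 1.86 / 4 = 0.465
Rounded to nearest 0.05: 0.45

0.45


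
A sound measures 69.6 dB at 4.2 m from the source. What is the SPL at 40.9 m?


Given values:
  SPL1 = 69.6 dB, r1 = 4.2 m, r2 = 40.9 m
Formula: SPL2 = SPL1 - 20 * log10(r2 / r1)
Compute ratio: r2 / r1 = 40.9 / 4.2 = 9.7381
Compute log10: log10(9.7381) = 0.988474
Compute drop: 20 * 0.988474 = 19.7695
SPL2 = 69.6 - 19.7695 = 49.83

49.83 dB


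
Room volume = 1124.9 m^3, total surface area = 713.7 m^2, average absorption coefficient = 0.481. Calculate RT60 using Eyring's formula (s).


Given values:
  V = 1124.9 m^3, S = 713.7 m^2, alpha = 0.481
Formula: RT60 = 0.161 * V / (-S * ln(1 - alpha))
Compute ln(1 - 0.481) = ln(0.519) = -0.655851
Denominator: -713.7 * -0.655851 = 468.0809
Numerator: 0.161 * 1124.9 = 181.1089
RT60 = 181.1089 / 468.0809 = 0.387

0.387 s


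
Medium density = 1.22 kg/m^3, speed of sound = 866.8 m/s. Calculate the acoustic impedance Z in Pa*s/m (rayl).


Given values:
  rho = 1.22 kg/m^3
  c = 866.8 m/s
Formula: Z = rho * c
Z = 1.22 * 866.8
Z = 1057.5

1057.5 rayl


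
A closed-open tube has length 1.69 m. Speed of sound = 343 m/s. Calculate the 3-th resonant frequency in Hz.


Given values:
  Tube type: closed-open, L = 1.69 m, c = 343 m/s, n = 3
Formula: f_n = (2n - 1) * c / (4 * L)
Compute 2n - 1 = 2*3 - 1 = 5
Compute 4 * L = 4 * 1.69 = 6.76
f = 5 * 343 / 6.76
f = 253.7

253.7 Hz


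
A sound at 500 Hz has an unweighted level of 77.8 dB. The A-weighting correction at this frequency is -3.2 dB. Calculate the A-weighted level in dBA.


Given values:
  SPL = 77.8 dB
  A-weighting at 500 Hz = -3.2 dB
Formula: L_A = SPL + A_weight
L_A = 77.8 + (-3.2)
L_A = 74.6

74.6 dBA


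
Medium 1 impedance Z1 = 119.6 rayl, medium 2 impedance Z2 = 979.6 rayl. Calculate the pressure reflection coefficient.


Given values:
  Z1 = 119.6 rayl, Z2 = 979.6 rayl
Formula: R = (Z2 - Z1) / (Z2 + Z1)
Numerator: Z2 - Z1 = 979.6 - 119.6 = 860.0
Denominator: Z2 + Z1 = 979.6 + 119.6 = 1099.2
R = 860.0 / 1099.2 = 0.7824

0.7824


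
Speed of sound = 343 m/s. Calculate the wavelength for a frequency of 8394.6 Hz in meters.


Given values:
  c = 343 m/s, f = 8394.6 Hz
Formula: lambda = c / f
lambda = 343 / 8394.6
lambda = 0.0409

0.0409 m


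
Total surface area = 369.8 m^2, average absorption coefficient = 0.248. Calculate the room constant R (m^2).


Given values:
  S = 369.8 m^2, alpha = 0.248
Formula: R = S * alpha / (1 - alpha)
Numerator: 369.8 * 0.248 = 91.7104
Denominator: 1 - 0.248 = 0.752
R = 91.7104 / 0.752 = 121.96

121.96 m^2


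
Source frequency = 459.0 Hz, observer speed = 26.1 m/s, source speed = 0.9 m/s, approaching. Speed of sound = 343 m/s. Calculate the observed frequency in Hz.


Given values:
  f_s = 459.0 Hz, v_o = 26.1 m/s, v_s = 0.9 m/s
  Direction: approaching
Formula: f_o = f_s * (c + v_o) / (c - v_s)
Numerator: c + v_o = 343 + 26.1 = 369.1
Denominator: c - v_s = 343 - 0.9 = 342.1
f_o = 459.0 * 369.1 / 342.1 = 495.23

495.23 Hz


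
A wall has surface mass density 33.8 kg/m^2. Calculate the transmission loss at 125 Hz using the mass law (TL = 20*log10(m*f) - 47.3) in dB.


Given values:
  m = 33.8 kg/m^2, f = 125 Hz
Formula: TL = 20 * log10(m * f) - 47.3
Compute m * f = 33.8 * 125 = 4225.0
Compute log10(4225.0) = 3.625827
Compute 20 * 3.625827 = 72.5165
TL = 72.5165 - 47.3 = 25.22

25.22 dB


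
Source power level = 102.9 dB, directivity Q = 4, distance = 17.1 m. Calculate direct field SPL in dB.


Given values:
  Lw = 102.9 dB, Q = 4, r = 17.1 m
Formula: SPL = Lw + 10 * log10(Q / (4 * pi * r^2))
Compute 4 * pi * r^2 = 4 * pi * 17.1^2 = 3674.5324
Compute Q / denom = 4 / 3674.5324 = 0.00108857
Compute 10 * log10(0.00108857) = -29.6314
SPL = 102.9 + (-29.6314) = 73.27

73.27 dB


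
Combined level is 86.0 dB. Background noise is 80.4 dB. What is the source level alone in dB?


Given values:
  L_total = 86.0 dB, L_bg = 80.4 dB
Formula: L_source = 10 * log10(10^(L_total/10) - 10^(L_bg/10))
Convert to linear:
  10^(86.0/10) = 398107170.5535
  10^(80.4/10) = 109647819.6143
Difference: 398107170.5535 - 109647819.6143 = 288459350.9392
L_source = 10 * log10(288459350.9392) = 84.6

84.6 dB


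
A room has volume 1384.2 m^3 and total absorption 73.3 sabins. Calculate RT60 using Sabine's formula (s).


Given values:
  V = 1384.2 m^3
  A = 73.3 sabins
Formula: RT60 = 0.161 * V / A
Numerator: 0.161 * 1384.2 = 222.8562
RT60 = 222.8562 / 73.3 = 3.04

3.04 s


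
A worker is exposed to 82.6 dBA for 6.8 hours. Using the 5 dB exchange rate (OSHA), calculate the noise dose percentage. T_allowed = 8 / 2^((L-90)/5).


Given values:
  L = 82.6 dBA, T = 6.8 hours
Formula: T_allowed = 8 / 2^((L - 90) / 5)
Compute exponent: (82.6 - 90) / 5 = -1.48
Compute 2^(-1.48) = 0.358489
T_allowed = 8 / 0.358489 = 22.315887 hours
Dose = (T / T_allowed) * 100
Dose = (6.8 / 22.315887) * 100 = 30.47

30.47 %


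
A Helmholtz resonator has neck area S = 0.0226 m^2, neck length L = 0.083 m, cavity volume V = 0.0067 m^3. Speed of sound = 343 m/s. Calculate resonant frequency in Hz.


Given values:
  S = 0.0226 m^2, L = 0.083 m, V = 0.0067 m^3, c = 343 m/s
Formula: f = (c / (2*pi)) * sqrt(S / (V * L))
Compute V * L = 0.0067 * 0.083 = 0.0005561
Compute S / (V * L) = 0.0226 / 0.0005561 = 40.6402
Compute sqrt(40.6402) = 6.374967
Compute c / (2*pi) = 343 / 6.283185 = 54.590148
f = 54.590148 * 6.374967 = 348.01

348.01 Hz


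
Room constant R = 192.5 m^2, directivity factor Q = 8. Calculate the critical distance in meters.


Given values:
  R = 192.5 m^2, Q = 8
Formula: d_c = 0.141 * sqrt(Q * R)
Compute Q * R = 8 * 192.5 = 1540.0
Compute sqrt(1540.0) = 39.2428
d_c = 0.141 * 39.2428 = 5.533

5.533 m


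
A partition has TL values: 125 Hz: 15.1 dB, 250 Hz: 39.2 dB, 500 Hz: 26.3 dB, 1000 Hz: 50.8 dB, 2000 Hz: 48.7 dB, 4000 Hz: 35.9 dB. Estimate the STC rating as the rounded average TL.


Given TL values at each frequency:
  125 Hz: 15.1 dB
  250 Hz: 39.2 dB
  500 Hz: 26.3 dB
  1000 Hz: 50.8 dB
  2000 Hz: 48.7 dB
  4000 Hz: 35.9 dB
Formula: STC ~ round(average of TL values)
Sum = 15.1 + 39.2 + 26.3 + 50.8 + 48.7 + 35.9 = 216.0
Average = 216.0 / 6 = 36.0
Rounded: 36

36


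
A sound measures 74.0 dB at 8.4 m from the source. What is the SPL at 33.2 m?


Given values:
  SPL1 = 74.0 dB, r1 = 8.4 m, r2 = 33.2 m
Formula: SPL2 = SPL1 - 20 * log10(r2 / r1)
Compute ratio: r2 / r1 = 33.2 / 8.4 = 3.9524
Compute log10: log10(3.9524) = 0.596861
Compute drop: 20 * 0.596861 = 11.9372
SPL2 = 74.0 - 11.9372 = 62.06

62.06 dB


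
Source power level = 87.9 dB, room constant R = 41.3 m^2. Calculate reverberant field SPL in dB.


Given values:
  Lw = 87.9 dB, R = 41.3 m^2
Formula: SPL = Lw + 10 * log10(4 / R)
Compute 4 / R = 4 / 41.3 = 0.096852
Compute 10 * log10(0.096852) = -10.1389
SPL = 87.9 + (-10.1389) = 77.76

77.76 dB


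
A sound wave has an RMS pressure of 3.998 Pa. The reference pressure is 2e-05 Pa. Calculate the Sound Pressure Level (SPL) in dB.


Given values:
  p = 3.998 Pa
  p_ref = 2e-05 Pa
Formula: SPL = 20 * log10(p / p_ref)
Compute ratio: p / p_ref = 3.998 / 2e-05 = 199900
Compute log10: log10(199900) = 5.300813
Multiply: SPL = 20 * 5.300813 = 106.02

106.02 dB


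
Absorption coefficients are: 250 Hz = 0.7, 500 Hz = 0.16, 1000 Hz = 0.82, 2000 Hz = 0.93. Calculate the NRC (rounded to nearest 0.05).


Given values:
  a_250 = 0.7, a_500 = 0.16
  a_1000 = 0.82, a_2000 = 0.93
Formula: NRC = (a250 + a500 + a1000 + a2000) / 4
Sum = 0.7 + 0.16 + 0.82 + 0.93 = 2.61
NRC = 2.61 / 4 = 0.6525
Rounded to nearest 0.05: 0.65

0.65


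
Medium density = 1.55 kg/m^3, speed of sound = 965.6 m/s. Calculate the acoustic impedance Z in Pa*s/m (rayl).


Given values:
  rho = 1.55 kg/m^3
  c = 965.6 m/s
Formula: Z = rho * c
Z = 1.55 * 965.6
Z = 1496.68

1496.68 rayl


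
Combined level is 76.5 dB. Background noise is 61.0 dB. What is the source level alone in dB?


Given values:
  L_total = 76.5 dB, L_bg = 61.0 dB
Formula: L_source = 10 * log10(10^(L_total/10) - 10^(L_bg/10))
Convert to linear:
  10^(76.5/10) = 44668359.2151
  10^(61.0/10) = 1258925.4118
Difference: 44668359.2151 - 1258925.4118 = 43409433.8033
L_source = 10 * log10(43409433.8033) = 76.38

76.38 dB


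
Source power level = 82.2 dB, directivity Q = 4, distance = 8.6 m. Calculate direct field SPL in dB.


Given values:
  Lw = 82.2 dB, Q = 4, r = 8.6 m
Formula: SPL = Lw + 10 * log10(Q / (4 * pi * r^2))
Compute 4 * pi * r^2 = 4 * pi * 8.6^2 = 929.4088
Compute Q / denom = 4 / 929.4088 = 0.00430381
Compute 10 * log10(0.00430381) = -23.6615
SPL = 82.2 + (-23.6615) = 58.54

58.54 dB


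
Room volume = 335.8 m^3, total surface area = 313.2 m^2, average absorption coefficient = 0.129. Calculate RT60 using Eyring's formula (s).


Given values:
  V = 335.8 m^3, S = 313.2 m^2, alpha = 0.129
Formula: RT60 = 0.161 * V / (-S * ln(1 - alpha))
Compute ln(1 - 0.129) = ln(0.871) = -0.138113
Denominator: -313.2 * -0.138113 = 43.257
Numerator: 0.161 * 335.8 = 54.0638
RT60 = 54.0638 / 43.257 = 1.25

1.25 s


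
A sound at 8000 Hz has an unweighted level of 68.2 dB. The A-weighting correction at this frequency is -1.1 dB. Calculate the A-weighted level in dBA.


Given values:
  SPL = 68.2 dB
  A-weighting at 8000 Hz = -1.1 dB
Formula: L_A = SPL + A_weight
L_A = 68.2 + (-1.1)
L_A = 67.1

67.1 dBA


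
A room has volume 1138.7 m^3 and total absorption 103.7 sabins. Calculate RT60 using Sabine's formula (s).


Given values:
  V = 1138.7 m^3
  A = 103.7 sabins
Formula: RT60 = 0.161 * V / A
Numerator: 0.161 * 1138.7 = 183.3307
RT60 = 183.3307 / 103.7 = 1.768

1.768 s


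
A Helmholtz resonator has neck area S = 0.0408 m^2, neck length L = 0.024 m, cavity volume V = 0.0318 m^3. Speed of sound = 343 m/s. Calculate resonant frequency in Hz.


Given values:
  S = 0.0408 m^2, L = 0.024 m, V = 0.0318 m^3, c = 343 m/s
Formula: f = (c / (2*pi)) * sqrt(S / (V * L))
Compute V * L = 0.0318 * 0.024 = 0.0007632
Compute S / (V * L) = 0.0408 / 0.0007632 = 53.4591
Compute sqrt(53.4591) = 7.311573
Compute c / (2*pi) = 343 / 6.283185 = 54.590148
f = 54.590148 * 7.311573 = 399.14

399.14 Hz


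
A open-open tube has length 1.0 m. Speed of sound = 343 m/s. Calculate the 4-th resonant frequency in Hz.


Given values:
  Tube type: open-open, L = 1.0 m, c = 343 m/s, n = 4
Formula: f_n = n * c / (2 * L)
Compute 2 * L = 2 * 1.0 = 2.0
f = 4 * 343 / 2.0
f = 686.0

686.0 Hz


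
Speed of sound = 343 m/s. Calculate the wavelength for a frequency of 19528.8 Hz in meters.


Given values:
  c = 343 m/s, f = 19528.8 Hz
Formula: lambda = c / f
lambda = 343 / 19528.8
lambda = 0.0176

0.0176 m


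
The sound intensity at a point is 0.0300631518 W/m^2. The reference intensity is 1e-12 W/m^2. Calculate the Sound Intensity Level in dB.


Given values:
  I = 0.0300631518 W/m^2
  I_ref = 1e-12 W/m^2
Formula: SIL = 10 * log10(I / I_ref)
Compute ratio: I / I_ref = 30063151800
Compute log10: log10(30063151800) = 10.478035
Multiply: SIL = 10 * 10.478035 = 104.78

104.78 dB


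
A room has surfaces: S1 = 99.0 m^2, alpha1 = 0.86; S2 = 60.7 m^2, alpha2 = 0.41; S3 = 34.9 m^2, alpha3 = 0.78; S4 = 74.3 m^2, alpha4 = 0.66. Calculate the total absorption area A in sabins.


Given surfaces:
  Surface 1: 99.0 * 0.86 = 85.14
  Surface 2: 60.7 * 0.41 = 24.887
  Surface 3: 34.9 * 0.78 = 27.222
  Surface 4: 74.3 * 0.66 = 49.038
Formula: A = sum(Si * alpha_i)
A = 85.14 + 24.887 + 27.222 + 49.038
A = 186.29

186.29 sabins


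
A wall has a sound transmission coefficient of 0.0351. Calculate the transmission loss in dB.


Given values:
  tau = 0.0351
Formula: TL = 10 * log10(1 / tau)
Compute 1 / tau = 1 / 0.0351 = 28.49
Compute log10(28.49) = 1.454692
TL = 10 * 1.454692 = 14.55

14.55 dB


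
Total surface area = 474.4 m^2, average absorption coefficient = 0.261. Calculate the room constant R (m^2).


Given values:
  S = 474.4 m^2, alpha = 0.261
Formula: R = S * alpha / (1 - alpha)
Numerator: 474.4 * 0.261 = 123.8184
Denominator: 1 - 0.261 = 0.739
R = 123.8184 / 0.739 = 167.55

167.55 m^2


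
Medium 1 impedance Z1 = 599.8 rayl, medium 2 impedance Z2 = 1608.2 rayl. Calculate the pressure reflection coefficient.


Given values:
  Z1 = 599.8 rayl, Z2 = 1608.2 rayl
Formula: R = (Z2 - Z1) / (Z2 + Z1)
Numerator: Z2 - Z1 = 1608.2 - 599.8 = 1008.4
Denominator: Z2 + Z1 = 1608.2 + 599.8 = 2208.0
R = 1008.4 / 2208.0 = 0.4567

0.4567


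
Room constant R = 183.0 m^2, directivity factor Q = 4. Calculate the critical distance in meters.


Given values:
  R = 183.0 m^2, Q = 4
Formula: d_c = 0.141 * sqrt(Q * R)
Compute Q * R = 4 * 183.0 = 732.0
Compute sqrt(732.0) = 27.0555
d_c = 0.141 * 27.0555 = 3.815

3.815 m


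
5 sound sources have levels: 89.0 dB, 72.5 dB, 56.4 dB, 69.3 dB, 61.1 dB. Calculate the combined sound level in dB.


Formula: L_total = 10 * log10( sum(10^(Li/10)) )
  Source 1: 10^(89.0/10) = 794328234.7243
  Source 2: 10^(72.5/10) = 17782794.1004
  Source 3: 10^(56.4/10) = 436515.8322
  Source 4: 10^(69.3/10) = 8511380.382
  Source 5: 10^(61.1/10) = 1288249.5517
Sum of linear values = 822347174.5906
L_total = 10 * log10(822347174.5906) = 89.15

89.15 dB


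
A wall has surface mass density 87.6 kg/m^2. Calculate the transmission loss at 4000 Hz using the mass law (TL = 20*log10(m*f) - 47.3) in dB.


Given values:
  m = 87.6 kg/m^2, f = 4000 Hz
Formula: TL = 20 * log10(m * f) - 47.3
Compute m * f = 87.6 * 4000 = 350400.0
Compute log10(350400.0) = 5.544564
Compute 20 * 5.544564 = 110.8913
TL = 110.8913 - 47.3 = 63.59

63.59 dB


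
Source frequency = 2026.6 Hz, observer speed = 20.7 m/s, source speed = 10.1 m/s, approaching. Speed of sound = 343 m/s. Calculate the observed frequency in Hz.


Given values:
  f_s = 2026.6 Hz, v_o = 20.7 m/s, v_s = 10.1 m/s
  Direction: approaching
Formula: f_o = f_s * (c + v_o) / (c - v_s)
Numerator: c + v_o = 343 + 20.7 = 363.7
Denominator: c - v_s = 343 - 10.1 = 332.9
f_o = 2026.6 * 363.7 / 332.9 = 2214.1

2214.1 Hz


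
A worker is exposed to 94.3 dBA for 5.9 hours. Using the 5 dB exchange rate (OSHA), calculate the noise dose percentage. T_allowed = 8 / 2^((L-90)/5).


Given values:
  L = 94.3 dBA, T = 5.9 hours
Formula: T_allowed = 8 / 2^((L - 90) / 5)
Compute exponent: (94.3 - 90) / 5 = 0.86
Compute 2^(0.86) = 1.815038
T_allowed = 8 / 1.815038 = 4.407621 hours
Dose = (T / T_allowed) * 100
Dose = (5.9 / 4.407621) * 100 = 133.86

133.86 %


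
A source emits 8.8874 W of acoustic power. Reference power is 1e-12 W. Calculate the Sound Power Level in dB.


Given values:
  W = 8.8874 W
  W_ref = 1e-12 W
Formula: SWL = 10 * log10(W / W_ref)
Compute ratio: W / W_ref = 8887400000000
Compute log10: log10(8887400000000) = 12.948775
Multiply: SWL = 10 * 12.948775 = 129.49

129.49 dB


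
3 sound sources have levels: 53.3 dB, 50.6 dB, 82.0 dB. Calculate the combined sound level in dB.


Formula: L_total = 10 * log10( sum(10^(Li/10)) )
  Source 1: 10^(53.3/10) = 213796.209
  Source 2: 10^(50.6/10) = 114815.3621
  Source 3: 10^(82.0/10) = 158489319.2461
Sum of linear values = 158817930.8172
L_total = 10 * log10(158817930.8172) = 82.01

82.01 dB


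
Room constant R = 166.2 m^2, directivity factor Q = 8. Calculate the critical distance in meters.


Given values:
  R = 166.2 m^2, Q = 8
Formula: d_c = 0.141 * sqrt(Q * R)
Compute Q * R = 8 * 166.2 = 1329.6
Compute sqrt(1329.6) = 36.4637
d_c = 0.141 * 36.4637 = 5.141

5.141 m


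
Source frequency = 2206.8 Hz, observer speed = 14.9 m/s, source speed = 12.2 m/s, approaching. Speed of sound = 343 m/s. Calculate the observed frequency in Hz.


Given values:
  f_s = 2206.8 Hz, v_o = 14.9 m/s, v_s = 12.2 m/s
  Direction: approaching
Formula: f_o = f_s * (c + v_o) / (c - v_s)
Numerator: c + v_o = 343 + 14.9 = 357.9
Denominator: c - v_s = 343 - 12.2 = 330.8
f_o = 2206.8 * 357.9 / 330.8 = 2387.59

2387.59 Hz


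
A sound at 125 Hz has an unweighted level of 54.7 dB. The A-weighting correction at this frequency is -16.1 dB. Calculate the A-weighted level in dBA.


Given values:
  SPL = 54.7 dB
  A-weighting at 125 Hz = -16.1 dB
Formula: L_A = SPL + A_weight
L_A = 54.7 + (-16.1)
L_A = 38.6

38.6 dBA


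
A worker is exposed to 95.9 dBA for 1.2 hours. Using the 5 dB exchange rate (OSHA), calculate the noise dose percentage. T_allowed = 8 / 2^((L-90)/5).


Given values:
  L = 95.9 dBA, T = 1.2 hours
Formula: T_allowed = 8 / 2^((L - 90) / 5)
Compute exponent: (95.9 - 90) / 5 = 1.18
Compute 2^(1.18) = 2.265768
T_allowed = 8 / 2.265768 = 3.530812 hours
Dose = (T / T_allowed) * 100
Dose = (1.2 / 3.530812) * 100 = 33.99

33.99 %


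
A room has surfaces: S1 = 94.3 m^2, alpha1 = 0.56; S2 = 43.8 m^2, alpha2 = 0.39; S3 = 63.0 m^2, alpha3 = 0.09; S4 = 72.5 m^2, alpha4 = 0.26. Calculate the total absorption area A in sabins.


Given surfaces:
  Surface 1: 94.3 * 0.56 = 52.808
  Surface 2: 43.8 * 0.39 = 17.082
  Surface 3: 63.0 * 0.09 = 5.67
  Surface 4: 72.5 * 0.26 = 18.85
Formula: A = sum(Si * alpha_i)
A = 52.808 + 17.082 + 5.67 + 18.85
A = 94.41

94.41 sabins


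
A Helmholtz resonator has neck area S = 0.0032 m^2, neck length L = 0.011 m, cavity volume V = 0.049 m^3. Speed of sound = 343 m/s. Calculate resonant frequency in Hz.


Given values:
  S = 0.0032 m^2, L = 0.011 m, V = 0.049 m^3, c = 343 m/s
Formula: f = (c / (2*pi)) * sqrt(S / (V * L))
Compute V * L = 0.049 * 0.011 = 0.000539
Compute S / (V * L) = 0.0032 / 0.000539 = 5.9369
Compute sqrt(5.9369) = 2.436575
Compute c / (2*pi) = 343 / 6.283185 = 54.590148
f = 54.590148 * 2.436575 = 133.01

133.01 Hz


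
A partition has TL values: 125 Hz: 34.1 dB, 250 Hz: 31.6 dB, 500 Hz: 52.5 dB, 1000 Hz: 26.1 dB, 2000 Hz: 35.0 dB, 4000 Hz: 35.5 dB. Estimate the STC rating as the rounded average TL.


Given TL values at each frequency:
  125 Hz: 34.1 dB
  250 Hz: 31.6 dB
  500 Hz: 52.5 dB
  1000 Hz: 26.1 dB
  2000 Hz: 35.0 dB
  4000 Hz: 35.5 dB
Formula: STC ~ round(average of TL values)
Sum = 34.1 + 31.6 + 52.5 + 26.1 + 35.0 + 35.5 = 214.8
Average = 214.8 / 6 = 35.8
Rounded: 36

36


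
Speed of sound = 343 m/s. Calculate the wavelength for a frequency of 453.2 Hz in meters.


Given values:
  c = 343 m/s, f = 453.2 Hz
Formula: lambda = c / f
lambda = 343 / 453.2
lambda = 0.7568

0.7568 m


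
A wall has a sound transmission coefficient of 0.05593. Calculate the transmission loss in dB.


Given values:
  tau = 0.05593
Formula: TL = 10 * log10(1 / tau)
Compute 1 / tau = 1 / 0.05593 = 17.8795
Compute log10(17.8795) = 1.252355
TL = 10 * 1.252355 = 12.52

12.52 dB


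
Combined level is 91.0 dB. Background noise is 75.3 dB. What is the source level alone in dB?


Given values:
  L_total = 91.0 dB, L_bg = 75.3 dB
Formula: L_source = 10 * log10(10^(L_total/10) - 10^(L_bg/10))
Convert to linear:
  10^(91.0/10) = 1258925411.7942
  10^(75.3/10) = 33884415.6139
Difference: 1258925411.7942 - 33884415.6139 = 1225040996.1803
L_source = 10 * log10(1225040996.1803) = 90.88

90.88 dB


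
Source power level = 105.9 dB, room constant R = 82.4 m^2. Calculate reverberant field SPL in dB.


Given values:
  Lw = 105.9 dB, R = 82.4 m^2
Formula: SPL = Lw + 10 * log10(4 / R)
Compute 4 / R = 4 / 82.4 = 0.048544
Compute 10 * log10(0.048544) = -13.1386
SPL = 105.9 + (-13.1386) = 92.76

92.76 dB


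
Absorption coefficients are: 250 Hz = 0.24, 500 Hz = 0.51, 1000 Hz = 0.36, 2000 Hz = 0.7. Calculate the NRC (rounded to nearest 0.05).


Given values:
  a_250 = 0.24, a_500 = 0.51
  a_1000 = 0.36, a_2000 = 0.7
Formula: NRC = (a250 + a500 + a1000 + a2000) / 4
Sum = 0.24 + 0.51 + 0.36 + 0.7 = 1.81
NRC = 1.81 / 4 = 0.4525
Rounded to nearest 0.05: 0.45

0.45


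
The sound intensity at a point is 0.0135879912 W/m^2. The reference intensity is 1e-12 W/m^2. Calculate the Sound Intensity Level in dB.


Given values:
  I = 0.0135879912 W/m^2
  I_ref = 1e-12 W/m^2
Formula: SIL = 10 * log10(I / I_ref)
Compute ratio: I / I_ref = 13587991200
Compute log10: log10(13587991200) = 10.133155
Multiply: SIL = 10 * 10.133155 = 101.33

101.33 dB


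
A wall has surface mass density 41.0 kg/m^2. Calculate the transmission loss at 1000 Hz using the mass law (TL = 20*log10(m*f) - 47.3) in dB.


Given values:
  m = 41.0 kg/m^2, f = 1000 Hz
Formula: TL = 20 * log10(m * f) - 47.3
Compute m * f = 41.0 * 1000 = 41000.0
Compute log10(41000.0) = 4.612784
Compute 20 * 4.612784 = 92.2557
TL = 92.2557 - 47.3 = 44.96

44.96 dB


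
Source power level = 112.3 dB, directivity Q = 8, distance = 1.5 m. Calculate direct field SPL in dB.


Given values:
  Lw = 112.3 dB, Q = 8, r = 1.5 m
Formula: SPL = Lw + 10 * log10(Q / (4 * pi * r^2))
Compute 4 * pi * r^2 = 4 * pi * 1.5^2 = 28.2743
Compute Q / denom = 8 / 28.2743 = 0.28294246
Compute 10 * log10(0.28294246) = -5.483
SPL = 112.3 + (-5.483) = 106.82

106.82 dB


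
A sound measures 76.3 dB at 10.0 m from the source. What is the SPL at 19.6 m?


Given values:
  SPL1 = 76.3 dB, r1 = 10.0 m, r2 = 19.6 m
Formula: SPL2 = SPL1 - 20 * log10(r2 / r1)
Compute ratio: r2 / r1 = 19.6 / 10.0 = 1.96
Compute log10: log10(1.96) = 0.292256
Compute drop: 20 * 0.292256 = 5.8451
SPL2 = 76.3 - 5.8451 = 70.45

70.45 dB


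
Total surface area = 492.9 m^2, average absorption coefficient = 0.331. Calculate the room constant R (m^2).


Given values:
  S = 492.9 m^2, alpha = 0.331
Formula: R = S * alpha / (1 - alpha)
Numerator: 492.9 * 0.331 = 163.1499
Denominator: 1 - 0.331 = 0.669
R = 163.1499 / 0.669 = 243.87

243.87 m^2


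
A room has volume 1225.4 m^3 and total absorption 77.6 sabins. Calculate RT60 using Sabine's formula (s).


Given values:
  V = 1225.4 m^3
  A = 77.6 sabins
Formula: RT60 = 0.161 * V / A
Numerator: 0.161 * 1225.4 = 197.2894
RT60 = 197.2894 / 77.6 = 2.542

2.542 s


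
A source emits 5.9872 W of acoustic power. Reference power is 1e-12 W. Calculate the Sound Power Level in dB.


Given values:
  W = 5.9872 W
  W_ref = 1e-12 W
Formula: SWL = 10 * log10(W / W_ref)
Compute ratio: W / W_ref = 5987200000000
Compute log10: log10(5987200000000) = 12.777224
Multiply: SWL = 10 * 12.777224 = 127.77

127.77 dB


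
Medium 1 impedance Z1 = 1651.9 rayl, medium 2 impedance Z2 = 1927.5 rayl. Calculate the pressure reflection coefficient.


Given values:
  Z1 = 1651.9 rayl, Z2 = 1927.5 rayl
Formula: R = (Z2 - Z1) / (Z2 + Z1)
Numerator: Z2 - Z1 = 1927.5 - 1651.9 = 275.6
Denominator: Z2 + Z1 = 1927.5 + 1651.9 = 3579.4
R = 275.6 / 3579.4 = 0.077

0.077


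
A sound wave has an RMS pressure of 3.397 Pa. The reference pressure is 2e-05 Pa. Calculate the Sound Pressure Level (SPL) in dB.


Given values:
  p = 3.397 Pa
  p_ref = 2e-05 Pa
Formula: SPL = 20 * log10(p / p_ref)
Compute ratio: p / p_ref = 3.397 / 2e-05 = 169850
Compute log10: log10(169850) = 5.230066
Multiply: SPL = 20 * 5.230066 = 104.6

104.6 dB


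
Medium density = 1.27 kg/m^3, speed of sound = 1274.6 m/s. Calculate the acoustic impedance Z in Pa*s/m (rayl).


Given values:
  rho = 1.27 kg/m^3
  c = 1274.6 m/s
Formula: Z = rho * c
Z = 1.27 * 1274.6
Z = 1618.74

1618.74 rayl


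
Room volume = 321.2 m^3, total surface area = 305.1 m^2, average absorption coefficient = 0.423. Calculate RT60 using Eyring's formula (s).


Given values:
  V = 321.2 m^3, S = 305.1 m^2, alpha = 0.423
Formula: RT60 = 0.161 * V / (-S * ln(1 - alpha))
Compute ln(1 - 0.423) = ln(0.577) = -0.549913
Denominator: -305.1 * -0.549913 = 167.7785
Numerator: 0.161 * 321.2 = 51.7132
RT60 = 51.7132 / 167.7785 = 0.308

0.308 s


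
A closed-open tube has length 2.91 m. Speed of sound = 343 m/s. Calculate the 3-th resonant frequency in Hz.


Given values:
  Tube type: closed-open, L = 2.91 m, c = 343 m/s, n = 3
Formula: f_n = (2n - 1) * c / (4 * L)
Compute 2n - 1 = 2*3 - 1 = 5
Compute 4 * L = 4 * 2.91 = 11.64
f = 5 * 343 / 11.64
f = 147.34

147.34 Hz


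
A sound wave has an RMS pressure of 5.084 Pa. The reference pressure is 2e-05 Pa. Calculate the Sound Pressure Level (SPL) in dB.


Given values:
  p = 5.084 Pa
  p_ref = 2e-05 Pa
Formula: SPL = 20 * log10(p / p_ref)
Compute ratio: p / p_ref = 5.084 / 2e-05 = 254200
Compute log10: log10(254200) = 5.405176
Multiply: SPL = 20 * 5.405176 = 108.1

108.1 dB


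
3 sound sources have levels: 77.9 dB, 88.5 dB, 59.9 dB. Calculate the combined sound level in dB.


Formula: L_total = 10 * log10( sum(10^(Li/10)) )
  Source 1: 10^(77.9/10) = 61659500.1861
  Source 2: 10^(88.5/10) = 707945784.3841
  Source 3: 10^(59.9/10) = 977237.221
Sum of linear values = 770582521.7912
L_total = 10 * log10(770582521.7912) = 88.87

88.87 dB


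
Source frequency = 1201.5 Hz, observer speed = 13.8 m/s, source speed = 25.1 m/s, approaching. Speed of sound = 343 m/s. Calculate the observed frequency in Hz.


Given values:
  f_s = 1201.5 Hz, v_o = 13.8 m/s, v_s = 25.1 m/s
  Direction: approaching
Formula: f_o = f_s * (c + v_o) / (c - v_s)
Numerator: c + v_o = 343 + 13.8 = 356.8
Denominator: c - v_s = 343 - 25.1 = 317.9
f_o = 1201.5 * 356.8 / 317.9 = 1348.52

1348.52 Hz


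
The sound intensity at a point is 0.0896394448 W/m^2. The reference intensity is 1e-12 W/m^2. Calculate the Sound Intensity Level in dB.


Given values:
  I = 0.0896394448 W/m^2
  I_ref = 1e-12 W/m^2
Formula: SIL = 10 * log10(I / I_ref)
Compute ratio: I / I_ref = 89639444800
Compute log10: log10(89639444800) = 10.952499
Multiply: SIL = 10 * 10.952499 = 109.52

109.52 dB


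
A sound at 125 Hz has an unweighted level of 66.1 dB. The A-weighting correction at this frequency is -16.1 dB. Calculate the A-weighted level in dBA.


Given values:
  SPL = 66.1 dB
  A-weighting at 125 Hz = -16.1 dB
Formula: L_A = SPL + A_weight
L_A = 66.1 + (-16.1)
L_A = 50.0

50.0 dBA


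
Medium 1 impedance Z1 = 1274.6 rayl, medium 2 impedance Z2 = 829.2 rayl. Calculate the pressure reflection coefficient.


Given values:
  Z1 = 1274.6 rayl, Z2 = 829.2 rayl
Formula: R = (Z2 - Z1) / (Z2 + Z1)
Numerator: Z2 - Z1 = 829.2 - 1274.6 = -445.4
Denominator: Z2 + Z1 = 829.2 + 1274.6 = 2103.8
R = -445.4 / 2103.8 = -0.2117

-0.2117


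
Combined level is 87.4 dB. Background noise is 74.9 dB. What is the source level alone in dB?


Given values:
  L_total = 87.4 dB, L_bg = 74.9 dB
Formula: L_source = 10 * log10(10^(L_total/10) - 10^(L_bg/10))
Convert to linear:
  10^(87.4/10) = 549540873.8576
  10^(74.9/10) = 30902954.3251
Difference: 549540873.8576 - 30902954.3251 = 518637919.5325
L_source = 10 * log10(518637919.5325) = 87.15

87.15 dB


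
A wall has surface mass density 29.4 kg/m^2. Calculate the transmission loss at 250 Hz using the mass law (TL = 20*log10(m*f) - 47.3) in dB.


Given values:
  m = 29.4 kg/m^2, f = 250 Hz
Formula: TL = 20 * log10(m * f) - 47.3
Compute m * f = 29.4 * 250 = 7350.0
Compute log10(7350.0) = 3.866287
Compute 20 * 3.866287 = 77.3257
TL = 77.3257 - 47.3 = 30.03

30.03 dB


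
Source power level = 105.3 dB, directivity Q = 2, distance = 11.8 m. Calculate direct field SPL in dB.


Given values:
  Lw = 105.3 dB, Q = 2, r = 11.8 m
Formula: SPL = Lw + 10 * log10(Q / (4 * pi * r^2))
Compute 4 * pi * r^2 = 4 * pi * 11.8^2 = 1749.7414
Compute Q / denom = 2 / 1749.7414 = 0.00114303
Compute 10 * log10(0.00114303) = -29.4194
SPL = 105.3 + (-29.4194) = 75.88

75.88 dB


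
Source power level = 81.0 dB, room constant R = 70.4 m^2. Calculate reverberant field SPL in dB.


Given values:
  Lw = 81.0 dB, R = 70.4 m^2
Formula: SPL = Lw + 10 * log10(4 / R)
Compute 4 / R = 4 / 70.4 = 0.056818
Compute 10 * log10(0.056818) = -12.4551
SPL = 81.0 + (-12.4551) = 68.54

68.54 dB


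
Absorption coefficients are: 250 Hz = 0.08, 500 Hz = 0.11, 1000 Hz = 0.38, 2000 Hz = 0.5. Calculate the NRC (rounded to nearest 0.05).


Given values:
  a_250 = 0.08, a_500 = 0.11
  a_1000 = 0.38, a_2000 = 0.5
Formula: NRC = (a250 + a500 + a1000 + a2000) / 4
Sum = 0.08 + 0.11 + 0.38 + 0.5 = 1.07
NRC = 1.07 / 4 = 0.2675
Rounded to nearest 0.05: 0.25

0.25
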